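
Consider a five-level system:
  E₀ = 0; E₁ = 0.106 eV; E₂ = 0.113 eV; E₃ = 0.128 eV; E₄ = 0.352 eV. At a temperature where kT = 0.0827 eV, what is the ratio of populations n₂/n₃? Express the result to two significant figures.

n₂/n₃ = exp[−(E₂−E₃)/kT] = exp(−(-0.015 eV)/(0.0827 eV)) = exp(0.1814) = 1.2.

1.2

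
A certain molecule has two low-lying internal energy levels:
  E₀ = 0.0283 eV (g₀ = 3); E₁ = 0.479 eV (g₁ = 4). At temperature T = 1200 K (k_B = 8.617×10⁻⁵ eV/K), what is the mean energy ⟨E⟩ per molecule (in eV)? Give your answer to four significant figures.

0.03586 eV

k_BT = 8.617×10⁻⁵ × 1200 K = 0.103404 eV.
Eᵢ/kT = 0.273684, 4.63232.
Z = Σ gᵢe^(−Eᵢ/kT) = 3·e^(−0.273684) + 4·e^(−4.63232) = 2.28172 + 0.0389286 = 2.32065.
⟨E⟩ = Σ Eᵢ gᵢe^(−Eᵢ/kT) / Z = (0.0283·2.28172 + 0.479·0.0389286) / 2.32065 = 0.03586 eV.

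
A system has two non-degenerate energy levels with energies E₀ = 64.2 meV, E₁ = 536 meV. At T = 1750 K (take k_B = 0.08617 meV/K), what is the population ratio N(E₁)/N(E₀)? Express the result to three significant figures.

k_BT = 0.08617 × 1750 K = 150.80 meV.
n₁/n₀ = exp[−(E₁−E₀)/kT] = exp(−(471.8 meV)/(150.80 meV)) = exp(-3.1286) = 0.0438.

0.0438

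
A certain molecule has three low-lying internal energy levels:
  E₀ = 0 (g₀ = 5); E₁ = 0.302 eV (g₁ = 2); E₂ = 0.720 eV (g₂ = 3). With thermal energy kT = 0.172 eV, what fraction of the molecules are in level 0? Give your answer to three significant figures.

0.927

Eᵢ/kT = 0, 1.7558, 4.1860.
Z = Σ gᵢe^(−Eᵢ/kT) = 5·e^(−0) + 2·e^(−1.7558) + 3·e^(−4.1860) = 5.0000 + 0.34554 + 0.045621 = 5.3912.
P₀ = g₀ e^(−E₀/kT) / Z = 5.0000/5.3912 = 0.927.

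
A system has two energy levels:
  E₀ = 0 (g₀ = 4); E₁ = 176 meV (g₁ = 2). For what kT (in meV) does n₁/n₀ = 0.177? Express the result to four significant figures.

n₁/n₀ = (g₁/g₀) exp[−(E₁−E₀)/kT] = 0.177.
⇒ (E₁−E₀)/kT = ln((2/4)/0.177) = ln(2.82486) = 1.03846.
kT = 176 meV / 1.03846 = 169.5 meV.

169.5 meV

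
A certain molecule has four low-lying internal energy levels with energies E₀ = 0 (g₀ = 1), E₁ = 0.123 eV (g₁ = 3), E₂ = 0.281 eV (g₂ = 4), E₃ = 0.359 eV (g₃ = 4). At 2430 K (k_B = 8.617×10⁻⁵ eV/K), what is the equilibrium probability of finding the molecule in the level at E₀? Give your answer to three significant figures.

0.226

k_BT = 8.617×10⁻⁵ × 2430 K = 0.20939 eV.
Eᵢ/kT = 0, 0.58742, 1.3420, 1.7145.
Z = Σ gᵢe^(−Eᵢ/kT) = 1·e^(−0) + 3·e^(−0.58742) + 4·e^(−1.3420) + 4·e^(−1.7145) = 1.0000 + 1.6673 + 1.0453 + 0.72021 = 4.4328.
P₀ = g₀ e^(−E₀/kT) / Z = 1.0000/4.4328 = 0.226.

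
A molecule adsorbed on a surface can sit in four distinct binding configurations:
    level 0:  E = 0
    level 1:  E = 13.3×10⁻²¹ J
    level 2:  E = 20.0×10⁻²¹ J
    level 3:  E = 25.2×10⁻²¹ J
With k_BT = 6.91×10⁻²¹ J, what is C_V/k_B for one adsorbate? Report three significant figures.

0.910

Eᵢ/kT = 0, 1.9247, 2.8944, 3.6469.
Z = Σ e^(−Eᵢ/kT) = e^(−0) + e^(−1.9247) + e^(−2.8944) + e^(−3.6469) = 1.0000 + 0.14592 + 0.055332 + 0.026072 = 1.2273.
⟨E⟩ = 3.0183, ⟨E²⟩ = 52.555.
C_V/k_B = (⟨E²⟩ − ⟨E⟩²)/(kT)² = (52.555 − 9.1101)/47.748 = 0.910.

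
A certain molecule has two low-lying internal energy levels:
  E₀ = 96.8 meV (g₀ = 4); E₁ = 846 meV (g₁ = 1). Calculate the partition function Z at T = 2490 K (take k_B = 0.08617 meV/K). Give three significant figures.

Z = 2.57

k_BT = 0.08617 × 2490 K = 214.56 meV.
Eᵢ/kT = 0.45116, 3.9430.
Z = Σ gᵢe^(−Eᵢ/kT) = 4·e^(−0.45116) + 1·e^(−3.9430) = 2.5476 + 0.019390 = 2.5670.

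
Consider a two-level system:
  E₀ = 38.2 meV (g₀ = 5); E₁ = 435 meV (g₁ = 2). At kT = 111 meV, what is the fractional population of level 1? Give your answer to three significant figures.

Eᵢ/kT = 0.34414, 3.9189.
Z = Σ gᵢe^(−Eᵢ/kT) = 5·e^(−0.34414) + 2·e^(−3.9189) = 3.5441 + 0.039726 = 3.5838.
P₁ = g₁ e^(−E₁/kT) / Z = 0.039726/3.5838 = 0.0111.

0.0111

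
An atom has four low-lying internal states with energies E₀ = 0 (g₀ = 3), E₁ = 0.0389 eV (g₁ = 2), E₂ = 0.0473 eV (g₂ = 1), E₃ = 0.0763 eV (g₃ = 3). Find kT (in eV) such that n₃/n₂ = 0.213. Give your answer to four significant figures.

0.01096 eV

n₃/n₂ = (g₃/g₂) exp[−(E₃−E₂)/kT] = 0.213.
⇒ (E₃−E₂)/kT = ln((3/1)/0.213) = ln(14.0845) = 2.64507.
kT = 0.0290 eV / 2.64507 = 0.01096 eV.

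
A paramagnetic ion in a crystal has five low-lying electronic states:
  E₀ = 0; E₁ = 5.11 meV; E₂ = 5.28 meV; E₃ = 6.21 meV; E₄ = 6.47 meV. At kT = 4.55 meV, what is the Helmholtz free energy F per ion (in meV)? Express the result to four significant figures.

Eᵢ/kT = 0, 1.12308, 1.16044, 1.36484, 1.42198.
Z = Σ e^(−Eᵢ/kT) = e^(−0) + e^(−1.12308) + e^(−1.16044) + e^(−1.36484) + e^(−1.42198) = 1.00000 + 0.325276 + 0.313348 + 0.255422 + 0.241236 = 2.13528.
F = −kT ln Z = −4.55 × ln(2.13528) = −4.55 × 0.758598 = -3.452 meV.

-3.452 meV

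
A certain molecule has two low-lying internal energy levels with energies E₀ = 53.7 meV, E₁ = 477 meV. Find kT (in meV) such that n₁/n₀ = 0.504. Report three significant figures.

618 meV

n₁/n₀ = exp[−(E₁−E₀)/kT] = 0.504.
⇒ (E₁−E₀)/kT = ln(1/0.504) = ln(1.9841) = 0.68517.
kT = 423.3 meV / 0.68517 = 618 meV.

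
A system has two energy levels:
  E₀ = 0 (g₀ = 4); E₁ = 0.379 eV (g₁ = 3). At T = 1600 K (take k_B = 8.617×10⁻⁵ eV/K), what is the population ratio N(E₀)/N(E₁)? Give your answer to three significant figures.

20.8

k_BT = 8.617×10⁻⁵ × 1600 K = 0.13787 eV.
n₀/n₁ = (g₀/g₁) exp[−(E₀−E₁)/kT] = (4/3) × exp(−(-0.379 eV)/(0.13787 eV)) = (4/3) × exp(2.7490) = 20.8.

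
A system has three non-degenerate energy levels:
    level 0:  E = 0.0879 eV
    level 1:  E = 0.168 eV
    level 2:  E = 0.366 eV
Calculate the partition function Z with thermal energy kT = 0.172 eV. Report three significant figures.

Z = 1.10

Eᵢ/kT = 0.51105, 0.97674, 2.1279.
Z = Σ e^(−Eᵢ/kT) = e^(−0.51105) + e^(−0.97674) + e^(−2.1279) = 0.59987 + 0.37654 + 0.11909 = 1.0955.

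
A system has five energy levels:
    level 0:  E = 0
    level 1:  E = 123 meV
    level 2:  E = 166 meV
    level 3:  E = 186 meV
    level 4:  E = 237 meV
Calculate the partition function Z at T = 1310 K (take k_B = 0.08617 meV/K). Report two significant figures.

k_BT = 0.08617 × 1310 K = 112.9 meV.
Eᵢ/kT = 0, 1.089, 1.470, 1.647, 2.099.
Z = Σ e^(−Eᵢ/kT) = e^(−0) + e^(−1.089) + e^(−1.470) + e^(−1.647) + e^(−2.099) = 1.000 + 0.3366 + 0.2299 + 0.1926 + 0.1226 = 1.882.

Z = 1.9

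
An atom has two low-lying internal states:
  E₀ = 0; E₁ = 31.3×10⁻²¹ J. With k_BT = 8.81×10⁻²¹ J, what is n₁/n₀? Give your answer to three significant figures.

n₁/n₀ = exp[−(E₁−E₀)/kT] = exp(−(31.3 ×10⁻²¹ J)/(8.81 ×10⁻²¹ J)) = exp(-3.5528) = 0.0286.

0.0286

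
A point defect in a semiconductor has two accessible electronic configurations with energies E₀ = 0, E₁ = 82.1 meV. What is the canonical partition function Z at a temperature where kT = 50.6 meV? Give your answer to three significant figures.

Eᵢ/kT = 0, 1.6225.
Z = Σ e^(−Eᵢ/kT) = e^(−0) + e^(−1.6225) = 1.0000 + 0.19740 = 1.1974.

Z = 1.20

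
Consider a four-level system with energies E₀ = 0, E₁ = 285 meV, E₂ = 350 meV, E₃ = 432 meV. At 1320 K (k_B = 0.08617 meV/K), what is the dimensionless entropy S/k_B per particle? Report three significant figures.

k_BT = 0.08617 × 1320 K = 113.74 meV.
Eᵢ/kT = 0, 2.5057, 3.0772, 3.7981.
Z = Σ e^(−Eᵢ/kT) = e^(−0) + e^(−2.5057) + e^(−3.0772) + e^(−3.7981) = 1.0000 + 0.081618 + 0.046088 + 0.022413 = 1.1501.
⟨E⟩ = Σ EᵢPᵢ = 42.670 meV.
S/k_B = ln Z + ⟨E⟩/kT = ln(1.1501) + 42.670/113.74 = 0.13985 + 0.37515 = 0.515.

0.515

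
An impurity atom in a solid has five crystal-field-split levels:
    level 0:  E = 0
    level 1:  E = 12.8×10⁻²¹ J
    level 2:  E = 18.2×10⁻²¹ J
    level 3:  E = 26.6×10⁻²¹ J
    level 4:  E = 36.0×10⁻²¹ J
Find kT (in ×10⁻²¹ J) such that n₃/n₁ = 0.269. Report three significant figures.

10.5 ×10⁻²¹ J

n₃/n₁ = exp[−(E₃−E₁)/kT] = 0.269.
⇒ (E₃−E₁)/kT = ln(1/0.269) = ln(3.7175) = 1.3131.
kT = 13.8 ×10⁻²¹ J / 1.3131 = 10.5 ×10⁻²¹ J.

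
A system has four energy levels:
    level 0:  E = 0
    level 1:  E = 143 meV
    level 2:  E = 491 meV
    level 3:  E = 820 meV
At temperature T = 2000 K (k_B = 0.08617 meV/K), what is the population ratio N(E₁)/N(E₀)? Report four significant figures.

k_BT = 0.08617 × 2000 K = 172.340 meV.
n₁/n₀ = exp[−(E₁−E₀)/kT] = exp(−(143 meV)/(172.340 meV)) = exp(-0.829755) = 0.4362.

0.4362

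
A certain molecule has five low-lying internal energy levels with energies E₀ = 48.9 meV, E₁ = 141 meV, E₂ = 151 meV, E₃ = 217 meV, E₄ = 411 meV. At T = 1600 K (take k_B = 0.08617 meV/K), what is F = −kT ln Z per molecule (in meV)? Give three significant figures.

-69.3 meV

k_BT = 0.08617 × 1600 K = 137.87 meV.
Eᵢ/kT = 0.35468, 1.0227, 1.0952, 1.5739, 2.9811.
Z = Σ e^(−Eᵢ/kT) = e^(−0.35468) + e^(−1.0227) + e^(−1.0952) + e^(−1.5739) + e^(−2.9811) = 0.70140 + 0.35962 + 0.33447 + 0.20724 + 0.050737 = 1.6535.
F = −kT ln Z = −137.87 × ln(1.6535) = −137.87 × 0.50289 = -69.3 meV.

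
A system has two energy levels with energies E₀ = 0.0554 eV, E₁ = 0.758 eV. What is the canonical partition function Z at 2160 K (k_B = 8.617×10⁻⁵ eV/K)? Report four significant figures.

k_BT = 8.617×10⁻⁵ × 2160 K = 0.186127 eV.
Eᵢ/kT = 0.297646, 4.07249.
Z = Σ e^(−Eᵢ/kT) = e^(−0.297646) + e^(−4.07249) = 0.742564 + 0.0170349 = 0.759599.

Z = 0.7596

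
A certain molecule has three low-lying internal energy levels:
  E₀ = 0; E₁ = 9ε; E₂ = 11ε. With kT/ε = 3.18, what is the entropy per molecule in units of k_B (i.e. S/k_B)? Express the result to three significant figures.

Eᵢ/kT = 0, 2.8302, 3.4591.
Z = Σ e^(−Eᵢ/kT) = e^(−0) + e^(−2.8302) + e^(−3.4591) = 1.0000 + 0.059001 + 0.031458 = 1.0905.
⟨E⟩ = Σ EᵢPᵢ = 0.80426 ε.
S/k_B = ln Z + ⟨E⟩/kT = ln(1.0905) + 0.80426/3.18 = 0.086636 + 0.25291 = 0.340.

0.340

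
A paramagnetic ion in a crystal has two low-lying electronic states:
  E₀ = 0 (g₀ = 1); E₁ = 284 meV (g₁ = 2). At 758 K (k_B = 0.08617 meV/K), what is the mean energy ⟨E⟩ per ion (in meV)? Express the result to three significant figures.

7.16 meV

k_BT = 0.08617 × 758 K = 65.317 meV.
Eᵢ/kT = 0, 4.3480.
Z = Σ gᵢe^(−Eᵢ/kT) = 1·e^(−0) + 2·e^(−4.3480) = 1.0000 + 0.025865 = 1.0259.
⟨E⟩ = Σ Eᵢ gᵢe^(−Eᵢ/kT) / Z = (0·1.0000 + 284·0.025865) / 1.0259 = 7.16 meV.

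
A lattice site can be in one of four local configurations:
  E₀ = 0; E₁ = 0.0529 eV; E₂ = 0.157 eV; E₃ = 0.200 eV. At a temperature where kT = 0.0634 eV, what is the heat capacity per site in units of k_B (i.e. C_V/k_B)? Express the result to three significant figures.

0.592

Eᵢ/kT = 0, 0.83438, 2.4763, 3.1546.
Z = Σ e^(−Eᵢ/kT) = e^(−0) + e^(−0.83438) + e^(−2.4763) + e^(−3.1546) = 1.0000 + 0.43414 + 0.084054 + 0.042655 = 1.5608.
⟨E⟩ = 0.028635 eV, ⟨E²⟩ = 0.0031990 eV².
C_V/k_B = (⟨E²⟩ − ⟨E⟩²)/(kT)² = (0.0031990 − 0.00081996)/0.0040196 = 0.592.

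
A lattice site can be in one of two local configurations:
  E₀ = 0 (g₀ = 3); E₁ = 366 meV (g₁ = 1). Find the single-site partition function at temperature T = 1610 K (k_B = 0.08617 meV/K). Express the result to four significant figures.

Z = 3.071

k_BT = 0.08617 × 1610 K = 138.734 meV.
Eᵢ/kT = 0, 2.63814.
Z = Σ gᵢe^(−Eᵢ/kT) = 3·e^(−0) + 1·e^(−2.63814) = 3.00000 + 0.0714941 = 3.07149.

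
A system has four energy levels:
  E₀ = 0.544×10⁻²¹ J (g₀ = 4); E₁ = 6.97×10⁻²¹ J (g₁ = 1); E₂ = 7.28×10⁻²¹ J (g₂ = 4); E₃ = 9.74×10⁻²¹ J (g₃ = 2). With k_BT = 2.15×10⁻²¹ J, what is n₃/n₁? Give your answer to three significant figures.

n₃/n₁ = (g₃/g₁) exp[−(E₃−E₁)/kT] = (2/1) × exp(−(2.77 ×10⁻²¹ J)/(2.15 ×10⁻²¹ J)) = (2/1) × exp(-1.2884) = 0.551.

0.551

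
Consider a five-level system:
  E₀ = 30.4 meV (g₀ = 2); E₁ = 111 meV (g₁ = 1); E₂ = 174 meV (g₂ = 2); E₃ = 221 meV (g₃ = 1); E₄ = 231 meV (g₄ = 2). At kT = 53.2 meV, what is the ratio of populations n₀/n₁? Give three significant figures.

9.10

n₀/n₁ = (g₀/g₁) exp[−(E₀−E₁)/kT] = (2/1) × exp(−(-80.6 meV)/(53.2 meV)) = (2/1) × exp(1.5150) = 9.10.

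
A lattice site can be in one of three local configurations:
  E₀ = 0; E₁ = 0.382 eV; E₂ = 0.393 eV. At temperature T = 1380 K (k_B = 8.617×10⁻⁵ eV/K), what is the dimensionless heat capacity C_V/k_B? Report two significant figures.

0.70

k_BT = 8.617×10⁻⁵ × 1380 K = 0.1189 eV.
Eᵢ/kT = 0, 3.213, 3.305.
Z = Σ e^(−Eᵢ/kT) = e^(−0) + e^(−3.213) + e^(−3.305) = 1.000 + 0.04024 + 0.03670 = 1.077.
⟨E⟩ = 0.02766 eV, ⟨E²⟩ = 0.01072 eV².
C_V/k_B = (⟨E²⟩ − ⟨E⟩²)/(kT)² = (0.01072 − 0.0007651)/0.01414 = 0.70.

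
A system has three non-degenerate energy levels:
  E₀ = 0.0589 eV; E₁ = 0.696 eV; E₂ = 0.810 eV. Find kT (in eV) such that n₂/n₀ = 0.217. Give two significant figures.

0.49 eV

n₂/n₀ = exp[−(E₂−E₀)/kT] = 0.217.
⇒ (E₂−E₀)/kT = ln(1/0.217) = ln(4.608) = 1.528.
kT = 0.7511 eV / 1.528 = 0.49 eV.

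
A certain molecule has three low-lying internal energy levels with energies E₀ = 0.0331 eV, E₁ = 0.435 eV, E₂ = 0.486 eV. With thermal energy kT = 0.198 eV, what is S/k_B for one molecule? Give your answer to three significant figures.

0.614

Eᵢ/kT = 0.16717, 2.1970, 2.4545.
Z = Σ e^(−Eᵢ/kT) = e^(−0.16717) + e^(−2.1970) + e^(−2.4545) = 0.84606 + 0.11114 + 0.085906 = 1.0431.
⟨E⟩ = Σ EᵢPᵢ = 0.11322 eV.
S/k_B = ln Z + ⟨E⟩/kT = ln(1.0431) + 0.11322/0.198 = 0.042197 + 0.57182 = 0.614.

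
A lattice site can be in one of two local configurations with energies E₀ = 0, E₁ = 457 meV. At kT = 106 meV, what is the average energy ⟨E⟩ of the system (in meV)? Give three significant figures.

6.05 meV

Eᵢ/kT = 0, 4.3113.
Z = Σ e^(−Eᵢ/kT) = e^(−0) + e^(−4.3113) = 1.0000 + 0.013416 = 1.0134.
⟨E⟩ = Σ Eᵢ e^(−Eᵢ/kT) / Z = (0·1.0000 + 457·0.013416) / 1.0134 = 6.05 meV.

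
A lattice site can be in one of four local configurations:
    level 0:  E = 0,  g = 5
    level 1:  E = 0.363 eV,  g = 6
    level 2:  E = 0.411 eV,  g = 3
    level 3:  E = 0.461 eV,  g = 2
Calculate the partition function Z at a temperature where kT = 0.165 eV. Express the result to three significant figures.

Z = 6.04

Eᵢ/kT = 0, 2.2000, 2.4909, 2.7939.
Z = Σ gᵢe^(−Eᵢ/kT) = 5·e^(−0) + 6·e^(−2.2000) + 3·e^(−2.4909) + 2·e^(−2.7939) = 5.0000 + 0.66482 + 0.24851 + 0.12236 = 6.0357.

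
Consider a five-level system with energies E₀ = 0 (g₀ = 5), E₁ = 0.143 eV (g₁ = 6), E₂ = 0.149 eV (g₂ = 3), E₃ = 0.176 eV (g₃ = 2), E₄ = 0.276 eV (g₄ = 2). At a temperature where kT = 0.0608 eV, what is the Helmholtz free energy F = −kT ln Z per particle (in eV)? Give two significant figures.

-0.11 eV

Eᵢ/kT = 0, 2.352, 2.451, 2.895, 4.539.
Z = Σ gᵢe^(−Eᵢ/kT) = 5·e^(−0) + 6·e^(−2.352) + 3·e^(−2.451) + 2·e^(−2.895) + 2·e^(−4.539) = 5.000 + 0.5711 + 0.2586 + 0.1106 + 0.02137 = 5.962.
F = −kT ln Z = −0.0608 × ln(5.962) = −0.0608 × 1.785 = -0.11 eV.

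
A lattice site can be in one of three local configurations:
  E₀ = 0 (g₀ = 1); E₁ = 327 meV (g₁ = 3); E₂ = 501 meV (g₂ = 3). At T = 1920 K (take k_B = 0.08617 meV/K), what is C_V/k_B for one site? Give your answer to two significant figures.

k_BT = 0.08617 × 1920 K = 165.4 meV.
Eᵢ/kT = 0, 1.977, 3.029.
Z = Σ gᵢe^(−Eᵢ/kT) = 1·e^(−0) + 3·e^(−1.977) + 3·e^(−3.029) = 1.000 + 0.4155 + 0.1451 = 1.561.
⟨E⟩ = 133.6 meV, ⟨E²⟩ = 51790 meV².
C_V/k_B = (⟨E²⟩ − ⟨E⟩²)/(kT)² = (51790 − 17850)/27360 = 1.2.

1.2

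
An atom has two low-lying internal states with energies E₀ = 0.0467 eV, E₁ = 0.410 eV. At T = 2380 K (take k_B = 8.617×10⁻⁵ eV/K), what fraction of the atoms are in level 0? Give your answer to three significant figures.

0.855

k_BT = 8.617×10⁻⁵ × 2380 K = 0.20508 eV.
Eᵢ/kT = 0.22772, 1.9992.
Z = Σ e^(−Eᵢ/kT) = e^(−0.22772) + e^(−1.9992) = 0.79635 + 0.13544 = 0.93179.
P₀ = e^(−E₀/kT) / Z = 0.79635/0.93179 = 0.855.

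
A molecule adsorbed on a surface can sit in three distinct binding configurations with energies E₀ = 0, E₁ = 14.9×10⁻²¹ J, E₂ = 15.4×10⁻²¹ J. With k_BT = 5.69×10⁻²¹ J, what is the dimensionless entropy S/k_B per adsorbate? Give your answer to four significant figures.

0.4568

Eᵢ/kT = 0, 2.61863, 2.70650.
Z = Σ e^(−Eᵢ/kT) = e^(−0) + e^(−2.61863) + e^(−2.70650) = 1.00000 + 0.0729027 + 0.0667701 = 1.13967.
⟨E⟩ = Σ EᵢPᵢ = 1.85537 ×10⁻²¹ J.
S/k_B = ln Z + ⟨E⟩/kT = ln(1.13967) + 1.85537/5.69 = 0.130739 + 0.326076 = 0.4568.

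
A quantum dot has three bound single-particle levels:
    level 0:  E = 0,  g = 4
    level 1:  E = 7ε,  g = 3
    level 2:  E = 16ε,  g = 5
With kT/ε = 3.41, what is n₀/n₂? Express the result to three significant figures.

87.3

n₀/n₂ = (g₀/g₂) exp[−(E₀−E₂)/kT] = (4/5) × exp(−(-16ε)/(3.41ε)) = (4/5) × exp(4.6921) = 87.3.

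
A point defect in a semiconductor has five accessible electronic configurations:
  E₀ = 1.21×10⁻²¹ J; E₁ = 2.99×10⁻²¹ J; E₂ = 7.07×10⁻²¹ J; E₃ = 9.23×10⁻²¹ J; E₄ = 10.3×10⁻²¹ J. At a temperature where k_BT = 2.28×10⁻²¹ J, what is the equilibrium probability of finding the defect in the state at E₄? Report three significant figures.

0.0117

Eᵢ/kT = 0.53070, 1.3114, 3.1009, 4.0482, 4.5175.
Z = Σ e^(−Eᵢ/kT) = e^(−0.53070) + e^(−1.3114) + e^(−3.1009) + e^(−4.0482) + e^(−4.5175) = 0.58819 + 0.26944 + 0.045009 + 0.017454 + 0.010916 = 0.93101.
P₄ = e^(−E₄/kT) / Z = 0.010916/0.93101 = 0.0117.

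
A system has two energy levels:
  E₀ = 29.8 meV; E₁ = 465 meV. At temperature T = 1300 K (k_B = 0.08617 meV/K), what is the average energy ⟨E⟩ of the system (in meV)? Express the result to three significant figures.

k_BT = 0.08617 × 1300 K = 112.02 meV.
Eᵢ/kT = 0.26602, 4.1510.
Z = Σ e^(−Eᵢ/kT) = e^(−0.26602) + e^(−4.1510) = 0.76642 + 0.015749 = 0.78217.
⟨E⟩ = Σ Eᵢ e^(−Eᵢ/kT) / Z = (29.8·0.76642 + 465·0.015749) / 0.78217 = 38.6 meV.

38.6 meV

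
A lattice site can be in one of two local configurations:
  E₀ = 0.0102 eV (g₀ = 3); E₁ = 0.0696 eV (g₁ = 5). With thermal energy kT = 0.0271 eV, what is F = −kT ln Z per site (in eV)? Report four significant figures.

-0.02420 eV

Eᵢ/kT = 0.376384, 2.56827.
Z = Σ gᵢe^(−Eᵢ/kT) = 3·e^(−0.376384) + 5·e^(−2.56827) = 2.05902 + 0.383340 = 2.44236.
F = −kT ln Z = −0.0271 × ln(2.44236) = −0.0271 × 0.892965 = -0.02420 eV.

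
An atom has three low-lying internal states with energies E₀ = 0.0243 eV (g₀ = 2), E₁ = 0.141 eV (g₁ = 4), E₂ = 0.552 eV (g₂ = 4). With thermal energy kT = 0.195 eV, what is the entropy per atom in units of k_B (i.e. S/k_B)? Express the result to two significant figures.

Eᵢ/kT = 0.1246, 0.7231, 2.831.
Z = Σ gᵢe^(−Eᵢ/kT) = 2·e^(−0.1246) + 4·e^(−0.7231) + 4·e^(−2.831) = 1.766 + 1.941 + 0.2358 = 3.943.
⟨E⟩ = Σ EᵢPᵢ = 0.1133 eV.
S/k_B = ln Z + ⟨E⟩/kT = ln(3.943) + 0.1133/0.195 = 1.372 + 0.5810 = 2.0.

2.0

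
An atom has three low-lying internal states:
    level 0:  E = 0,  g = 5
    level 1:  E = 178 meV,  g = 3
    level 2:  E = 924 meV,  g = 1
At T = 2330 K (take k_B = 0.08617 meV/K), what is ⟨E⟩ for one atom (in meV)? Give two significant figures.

37 meV

k_BT = 0.08617 × 2330 K = 200.8 meV.
Eᵢ/kT = 0, 0.8865, 4.602.
Z = Σ gᵢe^(−Eᵢ/kT) = 5·e^(−0) + 3·e^(−0.8865) + 1·e^(−4.602) = 5.000 + 1.236 + 0.01003 = 6.246.
⟨E⟩ = Σ Eᵢ gᵢe^(−Eᵢ/kT) / Z = (0·5.000 + 178·1.236 + 924·0.01003) / 6.246 = 37 meV.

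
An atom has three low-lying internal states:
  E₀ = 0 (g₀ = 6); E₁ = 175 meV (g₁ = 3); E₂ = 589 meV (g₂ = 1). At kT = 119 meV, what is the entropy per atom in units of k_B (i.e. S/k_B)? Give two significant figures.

Eᵢ/kT = 0, 1.471, 4.950.
Z = Σ gᵢe^(−Eᵢ/kT) = 6·e^(−0) + 3·e^(−1.471) + 1·e^(−4.950) = 6.000 + 0.6891 + 0.007083 = 6.696.
⟨E⟩ = Σ EᵢPᵢ = 18.63 meV.
S/k_B = ln Z + ⟨E⟩/kT = ln(6.696) + 18.63/119 = 1.902 + 0.1566 = 2.1.

2.1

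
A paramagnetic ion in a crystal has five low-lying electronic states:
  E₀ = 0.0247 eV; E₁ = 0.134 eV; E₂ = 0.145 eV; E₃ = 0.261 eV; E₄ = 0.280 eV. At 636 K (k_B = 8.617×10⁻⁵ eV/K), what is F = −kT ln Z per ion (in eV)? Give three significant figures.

k_BT = 8.617×10⁻⁵ × 636 K = 0.054804 eV.
Eᵢ/kT = 0.45070, 2.4451, 2.6458, 4.7624, 5.1091.
Z = Σ e^(−Eᵢ/kT) = e^(−0.45070) + e^(−2.4451) + e^(−2.6458) + e^(−4.7624) + e^(−5.1091) = 0.63718 + 0.086717 + 0.070949 + 0.0085451 + 0.0060415 = 0.80943.
F = −kT ln Z = −0.054804 × ln(0.80943) = −0.054804 × -0.21142 = 0.0116 eV.

0.0116 eV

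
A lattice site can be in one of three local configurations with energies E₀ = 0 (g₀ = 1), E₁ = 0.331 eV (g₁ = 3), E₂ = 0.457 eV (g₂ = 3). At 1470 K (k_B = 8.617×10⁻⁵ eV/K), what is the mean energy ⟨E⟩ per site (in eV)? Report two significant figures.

k_BT = 8.617×10⁻⁵ × 1470 K = 0.1267 eV.
Eᵢ/kT = 0, 2.612, 3.607.
Z = Σ gᵢe^(−Eᵢ/kT) = 1·e^(−0) + 3·e^(−2.612) + 3·e^(−3.607) = 1.000 + 0.2202 + 0.08140 = 1.302.
⟨E⟩ = Σ Eᵢ gᵢe^(−Eᵢ/kT) / Z = (0·1.000 + 0.331·0.2202 + 0.457·0.08140) / 1.302 = 0.085 eV.

0.085 eV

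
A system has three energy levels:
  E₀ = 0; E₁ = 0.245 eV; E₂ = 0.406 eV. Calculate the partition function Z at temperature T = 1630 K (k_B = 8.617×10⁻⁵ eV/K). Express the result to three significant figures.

k_BT = 8.617×10⁻⁵ × 1630 K = 0.14046 eV.
Eᵢ/kT = 0, 1.7443, 2.8905.
Z = Σ e^(−Eᵢ/kT) = e^(−0) + e^(−1.7443) + e^(−2.8905) = 1.0000 + 0.17477 + 0.055548 = 1.2303.

Z = 1.23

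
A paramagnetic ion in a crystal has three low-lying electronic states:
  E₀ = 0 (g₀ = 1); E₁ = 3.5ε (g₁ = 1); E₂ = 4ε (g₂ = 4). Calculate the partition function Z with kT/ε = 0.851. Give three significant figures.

Z = 1.05

Eᵢ/kT = 0, 4.1128, 4.7004.
Z = Σ gᵢe^(−Eᵢ/kT) = 1·e^(−0) + 1·e^(−4.1128) + 4·e^(−4.7004) = 1.0000 + 0.016362 + 0.036367 = 1.0527.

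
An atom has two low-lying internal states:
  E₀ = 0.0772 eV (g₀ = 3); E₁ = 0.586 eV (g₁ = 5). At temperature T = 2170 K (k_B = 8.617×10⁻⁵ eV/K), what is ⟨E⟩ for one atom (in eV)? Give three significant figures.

0.127 eV

k_BT = 8.617×10⁻⁵ × 2170 K = 0.18699 eV.
Eᵢ/kT = 0.41286, 3.1339.
Z = Σ gᵢe^(−Eᵢ/kT) = 3·e^(−0.41286) + 5·e^(−3.1339) = 1.9853 + 0.21774 = 2.2030.
⟨E⟩ = Σ Eᵢ gᵢe^(−Eᵢ/kT) / Z = (0.0772·1.9853 + 0.586·0.21774) / 2.2030 = 0.127 eV.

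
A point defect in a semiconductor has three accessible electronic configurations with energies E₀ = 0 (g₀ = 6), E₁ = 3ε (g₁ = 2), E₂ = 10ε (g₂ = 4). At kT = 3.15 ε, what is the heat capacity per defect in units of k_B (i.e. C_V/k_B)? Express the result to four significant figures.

Eᵢ/kT = 0, 0.952381, 3.17460.
Z = Σ gᵢe^(−Eᵢ/kT) = 6·e^(−0) + 2·e^(−0.952381) + 4·e^(−3.17460) = 6.00000 + 0.771643 + 0.167243 = 6.93889.
⟨E⟩ = 0.574639 ε, ⟨E²⟩ = 3.41108 ε².
C_V/k_B = (⟨E²⟩ − ⟨E⟩²)/(kT)² = (3.41108 − 0.330210)/9.92250 = 0.3105.

0.3105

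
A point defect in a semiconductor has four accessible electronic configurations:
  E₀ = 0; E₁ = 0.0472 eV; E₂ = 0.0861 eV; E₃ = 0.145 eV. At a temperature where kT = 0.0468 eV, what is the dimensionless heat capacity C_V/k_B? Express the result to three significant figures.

0.595

Eᵢ/kT = 0, 1.0085, 1.8397, 3.0983.
Z = Σ e^(−Eᵢ/kT) = e^(−0) + e^(−1.0085) + e^(−1.8397) + e^(−3.0983) = 1.0000 + 0.36477 + 0.15887 + 0.045126 = 1.5688.
⟨E⟩ = 0.023865 eV, ⟨E²⟩ = 0.0018735 eV².
C_V/k_B = (⟨E²⟩ − ⟨E⟩²)/(kT)² = (0.0018735 − 0.00056954)/0.0021902 = 0.595.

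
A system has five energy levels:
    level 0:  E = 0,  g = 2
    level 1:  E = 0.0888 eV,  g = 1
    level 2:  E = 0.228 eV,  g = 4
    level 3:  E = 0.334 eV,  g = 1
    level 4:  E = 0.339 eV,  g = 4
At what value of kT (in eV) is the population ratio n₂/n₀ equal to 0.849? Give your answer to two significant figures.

n₂/n₀ = (g₂/g₀) exp[−(E₂−E₀)/kT] = 0.849.
⇒ (E₂−E₀)/kT = ln((4/2)/0.849) = ln(2.356) = 0.8570.
kT = 0.228 eV / 0.8570 = 0.27 eV.

0.27 eV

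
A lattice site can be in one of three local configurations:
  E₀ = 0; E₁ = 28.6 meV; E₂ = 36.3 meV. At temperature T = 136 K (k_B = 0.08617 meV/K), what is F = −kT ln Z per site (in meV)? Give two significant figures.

-1.5 meV

k_BT = 0.08617 × 136 K = 11.72 meV.
Eᵢ/kT = 0, 2.440, 3.097.
Z = Σ e^(−Eᵢ/kT) = e^(−0) + e^(−2.440) + e^(−3.097) = 1.000 + 0.08716 + 0.04518 = 1.132.
F = −kT ln Z = −11.72 × ln(1.132) = −11.72 × 0.1240 = -1.5 meV.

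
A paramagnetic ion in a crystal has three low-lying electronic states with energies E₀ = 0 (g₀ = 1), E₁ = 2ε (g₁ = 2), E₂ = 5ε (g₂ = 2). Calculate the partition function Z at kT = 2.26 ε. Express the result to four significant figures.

Eᵢ/kT = 0, 0.884956, 2.21239.
Z = Σ gᵢe^(−Eᵢ/kT) = 1·e^(−0) + 2·e^(−0.884956) + 2·e^(−2.21239) = 1.00000 + 0.825465 + 0.218878 = 2.04434.

Z = 2.044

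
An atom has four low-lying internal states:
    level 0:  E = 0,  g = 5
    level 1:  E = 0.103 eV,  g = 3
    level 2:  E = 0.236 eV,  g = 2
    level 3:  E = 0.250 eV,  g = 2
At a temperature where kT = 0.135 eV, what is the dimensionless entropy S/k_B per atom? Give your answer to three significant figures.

2.27

Eᵢ/kT = 0, 0.76296, 1.7481, 1.8519.
Z = Σ gᵢe^(−Eᵢ/kT) = 5·e^(−0) + 3·e^(−0.76296) + 2·e^(−1.7481) + 2·e^(−1.8519) = 5.0000 + 1.3989 + 0.34821 + 0.31388 = 7.0610.
⟨E⟩ = Σ EᵢPᵢ = 0.043157 eV.
S/k_B = ln Z + ⟨E⟩/kT = ln(7.0610) + 0.043157/0.135 = 1.9546 + 0.31968 = 2.27.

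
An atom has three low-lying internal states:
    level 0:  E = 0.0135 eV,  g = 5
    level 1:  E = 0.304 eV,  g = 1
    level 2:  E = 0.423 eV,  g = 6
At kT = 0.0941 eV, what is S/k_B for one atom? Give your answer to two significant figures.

1.7

Eᵢ/kT = 0.1435, 3.231, 4.495.
Z = Σ gᵢe^(−Eᵢ/kT) = 5·e^(−0.1435) + 1·e^(−3.231) + 6·e^(−4.495) = 4.332 + 0.03952 + 0.06699 = 4.439.
⟨E⟩ = Σ EᵢPᵢ = 0.02226 eV.
S/k_B = ln Z + ⟨E⟩/kT = ln(4.439) + 0.02226/0.0941 = 1.490 + 0.2366 = 1.7.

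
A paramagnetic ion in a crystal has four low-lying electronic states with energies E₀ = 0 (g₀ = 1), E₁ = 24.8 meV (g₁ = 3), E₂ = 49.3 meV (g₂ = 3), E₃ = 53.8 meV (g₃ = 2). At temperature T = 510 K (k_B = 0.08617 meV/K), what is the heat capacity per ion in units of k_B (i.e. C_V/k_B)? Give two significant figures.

k_BT = 0.08617 × 510 K = 43.95 meV.
Eᵢ/kT = 0, 0.5643, 1.122, 1.224.
Z = Σ gᵢe^(−Eᵢ/kT) = 1·e^(−0) + 3·e^(−0.5643) + 3·e^(−1.122) + 2·e^(−1.224) = 1.000 + 1.706 + 0.9769 + 0.5881 = 4.271.
⟨E⟩ = 28.59 meV, ⟨E²⟩ = 1200 meV².
C_V/k_B = (⟨E²⟩ − ⟨E⟩²)/(kT)² = (1200 − 817.4)/1932 = 0.20.

0.20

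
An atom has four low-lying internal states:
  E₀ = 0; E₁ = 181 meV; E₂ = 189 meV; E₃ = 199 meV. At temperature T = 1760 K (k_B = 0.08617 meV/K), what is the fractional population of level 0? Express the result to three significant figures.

0.538

k_BT = 0.08617 × 1760 K = 151.66 meV.
Eᵢ/kT = 0, 1.1935, 1.2462, 1.3121.
Z = Σ e^(−Eᵢ/kT) = e^(−0) + e^(−1.1935) + e^(−1.2462) + e^(−1.3121) = 1.0000 + 0.30316 + 0.28760 + 0.26925 = 1.8600.
P₀ = e^(−E₀/kT) / Z = 1.0000/1.8600 = 0.538.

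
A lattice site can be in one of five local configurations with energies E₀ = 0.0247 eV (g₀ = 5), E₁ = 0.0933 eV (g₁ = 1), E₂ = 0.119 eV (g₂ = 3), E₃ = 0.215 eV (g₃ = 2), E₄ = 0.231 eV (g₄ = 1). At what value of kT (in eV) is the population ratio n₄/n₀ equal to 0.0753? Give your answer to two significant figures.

n₄/n₀ = (g₄/g₀) exp[−(E₄−E₀)/kT] = 0.0753.
⇒ (E₄−E₀)/kT = ln((1/5)/0.0753) = ln(2.656) = 0.9768.
kT = 0.2063 eV / 0.9768 = 0.21 eV.

0.21 eV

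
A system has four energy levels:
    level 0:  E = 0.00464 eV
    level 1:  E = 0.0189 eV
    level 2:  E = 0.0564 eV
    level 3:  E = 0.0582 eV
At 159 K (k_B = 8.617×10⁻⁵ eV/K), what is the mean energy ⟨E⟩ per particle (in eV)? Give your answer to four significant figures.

k_BT = 8.617×10⁻⁵ × 159 K = 0.0137010 eV.
Eᵢ/kT = 0.338661, 1.37946, 4.11649, 4.24787.
Z = Σ e^(−Eᵢ/kT) = e^(−0.338661) + e^(−1.37946) + e^(−4.11649) + e^(−4.24787) = 0.712724 + 0.251714 + 0.0163016 + 0.0142946 = 0.995034.
⟨E⟩ = Σ Eᵢ e^(−Eᵢ/kT) / Z = (0.00464·0.712724 + 0.0189·0.251714 + 0.0564·0.0163016 + 0.0582·0.0142946) / 0.995034 = 0.009865 eV.

0.009865 eV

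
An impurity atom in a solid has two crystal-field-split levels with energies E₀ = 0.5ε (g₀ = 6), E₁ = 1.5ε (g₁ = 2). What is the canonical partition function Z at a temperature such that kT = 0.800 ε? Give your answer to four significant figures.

Eᵢ/kT = 0.625000, 1.87500.
Z = Σ gᵢe^(−Eᵢ/kT) = 6·e^(−0.625000) + 2·e^(−1.87500) = 3.21157 + 0.306710 = 3.51828.

Z = 3.518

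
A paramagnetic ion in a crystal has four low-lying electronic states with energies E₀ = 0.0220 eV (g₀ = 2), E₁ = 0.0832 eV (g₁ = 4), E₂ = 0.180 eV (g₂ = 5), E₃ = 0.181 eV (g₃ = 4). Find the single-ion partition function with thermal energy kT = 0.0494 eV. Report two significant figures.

Z = 2.3

Eᵢ/kT = 0.4453, 1.684, 3.644, 3.664.
Z = Σ gᵢe^(−Eᵢ/kT) = 2·e^(−0.4453) + 4·e^(−1.684) + 5·e^(−3.644) + 4·e^(−3.664) = 1.281 + 0.7425 + 0.1307 + 0.1025 = 2.257.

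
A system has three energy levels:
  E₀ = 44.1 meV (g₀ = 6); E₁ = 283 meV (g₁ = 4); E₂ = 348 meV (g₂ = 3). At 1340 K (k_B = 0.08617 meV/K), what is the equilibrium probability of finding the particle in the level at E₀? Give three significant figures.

k_BT = 0.08617 × 1340 K = 115.47 meV.
Eᵢ/kT = 0.38192, 2.4509, 3.0138.
Z = Σ gᵢe^(−Eᵢ/kT) = 6·e^(−0.38192) + 4·e^(−2.4509) + 3·e^(−3.0138) = 4.0953 + 0.34486 + 0.14731 = 4.5875.
P₀ = g₀ e^(−E₀/kT) / Z = 4.0953/4.5875 = 0.893.

0.893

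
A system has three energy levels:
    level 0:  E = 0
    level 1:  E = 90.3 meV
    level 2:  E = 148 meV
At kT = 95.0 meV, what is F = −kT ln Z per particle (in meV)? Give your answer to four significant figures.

-44.48 meV

Eᵢ/kT = 0, 0.950526, 1.55789.
Z = Σ e^(−Eᵢ/kT) = e^(−0) + e^(−0.950526) + e^(−1.55789) = 1.00000 + 0.386538 + 0.210580 = 1.59712.
F = −kT ln Z = −95.0 × ln(1.59712) = −95.0 × 0.468202 = -44.48 meV.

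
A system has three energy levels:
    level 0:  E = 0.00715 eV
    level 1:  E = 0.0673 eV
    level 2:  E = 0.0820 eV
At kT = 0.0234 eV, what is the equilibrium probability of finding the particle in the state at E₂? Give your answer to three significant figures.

0.0365

Eᵢ/kT = 0.30556, 2.8761, 3.5043.
Z = Σ e^(−Eᵢ/kT) = e^(−0.30556) + e^(−2.8761) + e^(−3.5043) = 0.73671 + 0.056354 + 0.030068 = 0.82313.
P₂ = e^(−E₂/kT) / Z = 0.030068/0.82313 = 0.0365.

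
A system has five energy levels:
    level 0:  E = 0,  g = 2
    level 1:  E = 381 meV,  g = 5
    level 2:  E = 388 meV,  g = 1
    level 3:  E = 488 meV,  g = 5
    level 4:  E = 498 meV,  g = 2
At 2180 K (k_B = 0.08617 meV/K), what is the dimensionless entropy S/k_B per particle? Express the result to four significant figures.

2.084

k_BT = 0.08617 × 2180 K = 187.851 meV.
Eᵢ/kT = 0, 2.02820, 2.06547, 2.59780, 2.65104.
Z = Σ gᵢe^(−Eᵢ/kT) = 2·e^(−0) + 5·e^(−2.02820) + 1·e^(−2.06547) + 5·e^(−2.59780) + 2·e^(−2.65104) = 2.00000 + 0.657861 + 0.126759 + 0.372186 + 0.141156 = 3.29796.
⟨E⟩ = Σ EᵢPᵢ = 167.300 meV.
S/k_B = ln Z + ⟨E⟩/kT = ln(3.29796) + 167.300/187.851 = 1.19330 + 0.890599 = 2.084.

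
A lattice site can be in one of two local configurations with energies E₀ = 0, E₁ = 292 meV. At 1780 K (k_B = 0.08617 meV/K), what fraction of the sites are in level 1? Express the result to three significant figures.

k_BT = 0.08617 × 1780 K = 153.38 meV.
Eᵢ/kT = 0, 1.9038.
Z = Σ e^(−Eᵢ/kT) = e^(−0) + e^(−1.9038) = 1.0000 + 0.14900 = 1.1490.
P₁ = e^(−E₁/kT) / Z = 0.14900/1.1490 = 0.130.

0.130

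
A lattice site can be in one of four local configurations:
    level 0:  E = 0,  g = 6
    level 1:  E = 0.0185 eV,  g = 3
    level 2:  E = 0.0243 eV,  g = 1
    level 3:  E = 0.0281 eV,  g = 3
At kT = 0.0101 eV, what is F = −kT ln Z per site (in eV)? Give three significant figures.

Eᵢ/kT = 0, 1.8317, 2.4059, 2.7822.
Z = Σ gᵢe^(−Eᵢ/kT) = 6·e^(−0) + 3·e^(−1.8317) + 1·e^(−2.4059) + 3·e^(−2.7822) = 6.0000 + 0.48042 + 0.090184 + 0.18571 = 6.7563.
F = −kT ln Z = −0.0101 × ln(6.7563) = −0.0101 × 1.9105 = -0.0193 eV.

-0.0193 eV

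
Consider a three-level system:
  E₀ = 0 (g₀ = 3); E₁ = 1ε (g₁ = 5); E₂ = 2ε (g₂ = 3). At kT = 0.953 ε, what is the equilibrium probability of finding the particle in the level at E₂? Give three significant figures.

0.0719

Eᵢ/kT = 0, 1.0493, 2.0986.
Z = Σ gᵢe^(−Eᵢ/kT) = 3·e^(−0) + 5·e^(−1.0493) + 3·e^(−2.0986) = 3.0000 + 1.7509 + 0.36788 = 5.1188.
P₂ = g₂ e^(−E₂/kT) / Z = 0.36788/5.1188 = 0.0719.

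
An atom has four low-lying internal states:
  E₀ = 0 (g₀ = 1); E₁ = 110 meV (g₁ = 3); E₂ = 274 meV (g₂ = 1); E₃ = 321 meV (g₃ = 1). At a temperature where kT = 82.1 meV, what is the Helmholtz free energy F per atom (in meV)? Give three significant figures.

-50.1 meV

Eᵢ/kT = 0, 1.3398, 3.3374, 3.9099.
Z = Σ gᵢe^(−Eᵢ/kT) = 1·e^(−0) + 3·e^(−1.3398) + 1·e^(−3.3374) + 1·e^(−3.9099) = 1.0000 + 0.78569 + 0.035529 + 0.020043 = 1.8413.
F = −kT ln Z = −82.1 × ln(1.8413) = −82.1 × 0.61047 = -50.1 meV.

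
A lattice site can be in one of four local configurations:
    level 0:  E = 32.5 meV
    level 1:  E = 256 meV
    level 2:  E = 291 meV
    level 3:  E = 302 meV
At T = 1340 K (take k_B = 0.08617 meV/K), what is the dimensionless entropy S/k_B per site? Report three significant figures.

0.851

k_BT = 0.08617 × 1340 K = 115.47 meV.
Eᵢ/kT = 0.28146, 2.2170, 2.5201, 2.6154.
Z = Σ e^(−Eᵢ/kT) = e^(−0.28146) + e^(−2.2170) + e^(−2.5201) + e^(−2.6154) = 0.75468 + 0.10894 + 0.080452 + 0.073139 = 1.0172.
⟨E⟩ = Σ EᵢPᵢ = 96.260 meV.
S/k_B = ln Z + ⟨E⟩/kT = ln(1.0172) + 96.260/115.47 = 0.017054 + 0.83364 = 0.851.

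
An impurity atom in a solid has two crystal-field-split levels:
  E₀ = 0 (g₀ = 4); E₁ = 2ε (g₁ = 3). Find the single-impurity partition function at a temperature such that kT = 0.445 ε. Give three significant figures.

Z = 4.03

Eᵢ/kT = 0, 4.4944.
Z = Σ gᵢe^(−Eᵢ/kT) = 4·e^(−0) + 3·e^(−4.4944) = 4.0000 + 0.033514 = 4.0335.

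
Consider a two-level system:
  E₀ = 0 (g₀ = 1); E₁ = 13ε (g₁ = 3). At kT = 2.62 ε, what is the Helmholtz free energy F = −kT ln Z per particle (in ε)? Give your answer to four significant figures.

Eᵢ/kT = 0, 4.96183.
Z = Σ gᵢe^(−Eᵢ/kT) = 1·e^(−0) + 3·e^(−4.96183) = 1.00000 + 0.0210003 = 1.02100.
F = −kT ln Z = −2.62 × ln(1.02100) = −2.62 × 0.0207825 = -0.05445 ε.

-0.05445 ε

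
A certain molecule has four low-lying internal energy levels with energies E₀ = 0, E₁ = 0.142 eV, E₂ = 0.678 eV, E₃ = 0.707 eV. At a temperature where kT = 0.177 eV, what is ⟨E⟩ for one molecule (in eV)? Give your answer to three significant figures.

Eᵢ/kT = 0, 0.80226, 3.8305, 3.9944.
Z = Σ e^(−Eᵢ/kT) = e^(−0) + e^(−0.80226) + e^(−3.8305) + e^(−3.9944) = 1.0000 + 0.44831 + 0.021699 + 0.018418 = 1.4884.
⟨E⟩ = Σ Eᵢ e^(−Eᵢ/kT) / Z = (0·1.0000 + 0.142·0.44831 + 0.678·0.021699 + 0.707·0.018418) / 1.4884 = 0.0614 eV.

0.0614 eV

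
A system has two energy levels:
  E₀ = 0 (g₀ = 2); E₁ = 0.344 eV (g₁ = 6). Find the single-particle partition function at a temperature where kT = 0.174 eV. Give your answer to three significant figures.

Z = 2.83

Eᵢ/kT = 0, 1.9770.
Z = Σ gᵢe^(−Eᵢ/kT) = 2·e^(−0) + 6·e^(−1.9770) = 2.0000 + 0.83090 = 2.8309.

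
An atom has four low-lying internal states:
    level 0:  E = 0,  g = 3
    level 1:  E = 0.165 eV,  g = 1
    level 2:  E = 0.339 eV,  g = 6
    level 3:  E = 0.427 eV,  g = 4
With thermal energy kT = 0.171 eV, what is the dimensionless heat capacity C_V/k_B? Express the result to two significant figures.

0.86

Eᵢ/kT = 0, 0.9649, 1.982, 2.497.
Z = Σ gᵢe^(−Eᵢ/kT) = 3·e^(−0) + 1·e^(−0.9649) + 6·e^(−1.982) + 4·e^(−2.497) = 3.000 + 0.3810 + 0.8268 + 0.3293 = 4.537.
⟨E⟩ = 0.1066 eV, ⟨E²⟩ = 0.03646 eV².
C_V/k_B = (⟨E²⟩ − ⟨E⟩²)/(kT)² = (0.03646 − 0.01136)/0.02924 = 0.86.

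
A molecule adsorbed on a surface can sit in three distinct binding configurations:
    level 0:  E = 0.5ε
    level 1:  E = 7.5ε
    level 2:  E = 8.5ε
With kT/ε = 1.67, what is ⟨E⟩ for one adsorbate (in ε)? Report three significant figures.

0.668 ε

Eᵢ/kT = 0.29940, 4.4910, 5.0898.
Z = Σ e^(−Eᵢ/kT) = e^(−0.29940) + e^(−4.4910) + e^(−5.0898) = 0.74126 + 0.011209 + 0.0061593 = 0.75863.
⟨E⟩ = Σ Eᵢ e^(−Eᵢ/kT) / Z = (0.5·0.74126 + 7.5·0.011209 + 8.5·0.0061593) / 0.75863 = 0.668 ε.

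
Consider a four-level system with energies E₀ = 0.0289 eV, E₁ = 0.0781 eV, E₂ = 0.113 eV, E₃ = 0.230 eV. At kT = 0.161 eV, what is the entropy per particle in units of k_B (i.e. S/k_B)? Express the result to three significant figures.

1.30

Eᵢ/kT = 0.17950, 0.48509, 0.70186, 1.4286.
Z = Σ e^(−Eᵢ/kT) = e^(−0.17950) + e^(−0.48509) + e^(−0.70186) + e^(−1.4286) = 0.83569 + 0.61564 + 0.49566 + 0.23964 = 2.1866.
⟨E⟩ = Σ EᵢPᵢ = 0.083856 eV.
S/k_B = ln Z + ⟨E⟩/kT = ln(2.1866) + 0.083856/0.161 = 0.78235 + 0.52084 = 1.30.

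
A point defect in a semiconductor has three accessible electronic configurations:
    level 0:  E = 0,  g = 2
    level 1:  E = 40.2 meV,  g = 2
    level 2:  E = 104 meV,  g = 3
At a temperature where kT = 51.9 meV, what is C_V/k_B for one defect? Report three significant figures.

Eᵢ/kT = 0, 0.77457, 2.0039.
Z = Σ gᵢe^(−Eᵢ/kT) = 2·e^(−0) + 2·e^(−0.77457) + 3·e^(−2.0039) = 2.0000 + 0.92180 + 0.40443 = 3.3262.
⟨E⟩ = 23.786 meV, ⟨E²⟩ = 1763.0 meV².
C_V/k_B = (⟨E²⟩ − ⟨E⟩²)/(kT)² = (1763.0 − 565.77)/2693.6 = 0.444.

0.444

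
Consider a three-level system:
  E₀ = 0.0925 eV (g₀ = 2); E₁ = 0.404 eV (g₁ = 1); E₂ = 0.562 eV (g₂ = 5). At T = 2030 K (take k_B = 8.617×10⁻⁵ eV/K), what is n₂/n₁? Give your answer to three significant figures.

2.03

k_BT = 8.617×10⁻⁵ × 2030 K = 0.17493 eV.
n₂/n₁ = (g₂/g₁) exp[−(E₂−E₁)/kT] = (5/1) × exp(−(0.158 eV)/(0.17493 eV)) = (5/1) × exp(-0.90322) = 2.03.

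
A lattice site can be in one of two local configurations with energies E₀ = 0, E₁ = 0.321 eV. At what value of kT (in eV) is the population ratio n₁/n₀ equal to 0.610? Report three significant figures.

0.649 eV

n₁/n₀ = exp[−(E₁−E₀)/kT] = 0.610.
⇒ (E₁−E₀)/kT = ln(1/0.610) = ln(1.6393) = 0.49427.
kT = 0.321 eV / 0.49427 = 0.649 eV.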